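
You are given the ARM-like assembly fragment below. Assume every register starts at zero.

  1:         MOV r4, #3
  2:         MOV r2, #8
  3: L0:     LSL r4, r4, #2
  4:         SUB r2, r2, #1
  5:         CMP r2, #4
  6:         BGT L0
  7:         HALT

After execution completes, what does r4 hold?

768

MOV r4, #3 → r4=3
MOV r2, #8 → r2=8
LSL r4, r4, #2 → r4=3<<2=12
SUB r2, r2, #1 → r2=8-1=7
CMP r2, #4  (cmp 7,4)
BGT L0: taken
LSL r4, r4, #2 → r4=12<<2=48
SUB r2, r2, #1 → r2=7-1=6
CMP r2, #4  (cmp 6,4)
BGT L0: taken
LSL r4, r4, #2 → r4=48<<2=192
SUB r2, r2, #1 → r2=6-1=5
CMP r2, #4  (cmp 5,4)
BGT L0: taken
LSL r4, r4, #2 → r4=192<<2=768
SUB r2, r2, #1 → r2=5-1=4
CMP r2, #4  (cmp 4,4)
BGT L0: not taken
halt.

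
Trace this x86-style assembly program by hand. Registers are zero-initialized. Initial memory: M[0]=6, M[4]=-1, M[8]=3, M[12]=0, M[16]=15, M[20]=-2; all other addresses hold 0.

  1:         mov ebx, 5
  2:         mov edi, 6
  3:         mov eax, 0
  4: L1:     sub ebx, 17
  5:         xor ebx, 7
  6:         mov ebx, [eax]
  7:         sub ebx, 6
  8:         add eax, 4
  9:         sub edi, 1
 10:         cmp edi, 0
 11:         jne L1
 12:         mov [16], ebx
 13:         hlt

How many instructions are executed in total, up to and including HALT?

mov ebx, 5 → ebx=5
mov edi, 6 → edi=6
mov eax, 0 → eax=0
sub ebx, 17 → ebx=5-17=-12
xor ebx, 7 → ebx=(-12)^7=-13
mov ebx, [eax] → ebx=M[0]=6
sub ebx, 6 → ebx=6-6=0
add eax, 4 → eax=0+4=4
sub edi, 1 → edi=6-1=5
cmp edi, 0  (cmp 5,0)
jne L1: taken
sub ebx, 17 → ebx=0-17=-17
xor ebx, 7 → ebx=(-17)^7=-24
mov ebx, [eax] → ebx=M[4]=-1
sub ebx, 6 → ebx=(-1)-6=-7
add eax, 4 → eax=4+4=8
sub edi, 1 → edi=5-1=4
cmp edi, 0  (cmp 4,0)
jne L1: taken
sub ebx, 17 → ebx=(-7)-17=-24
xor ebx, 7 → ebx=(-24)^7=-17
mov ebx, [eax] → ebx=M[8]=3
sub ebx, 6 → ebx=3-6=-3
add eax, 4 → eax=8+4=12
sub edi, 1 → edi=4-1=3
cmp edi, 0  (cmp 3,0)
jne L1: taken
sub ebx, 17 → ebx=(-3)-17=-20
xor ebx, 7 → ebx=(-20)^7=-21
mov ebx, [eax] → ebx=M[12]=0
sub ebx, 6 → ebx=0-6=-6
add eax, 4 → eax=12+4=16
sub edi, 1 → edi=3-1=2
cmp edi, 0  (cmp 2,0)
jne L1: taken
sub ebx, 17 → ebx=(-6)-17=-23
xor ebx, 7 → ebx=(-23)^7=-18
mov ebx, [eax] → ebx=M[16]=15
sub ebx, 6 → ebx=15-6=9
add eax, 4 → eax=16+4=20
sub edi, 1 → edi=2-1=1
cmp edi, 0  (cmp 1,0)
jne L1: taken
sub ebx, 17 → ebx=9-17=-8
xor ebx, 7 → ebx=(-8)^7=-1
mov ebx, [eax] → ebx=M[20]=-2
sub ebx, 6 → ebx=(-2)-6=-8
add eax, 4 → eax=20+4=24
sub edi, 1 → edi=1-1=0
cmp edi, 0  (cmp 0,0)
jne L1: not taken
mov [16], ebx → M[16]=-8
halt.
Total executed instructions: 53.

53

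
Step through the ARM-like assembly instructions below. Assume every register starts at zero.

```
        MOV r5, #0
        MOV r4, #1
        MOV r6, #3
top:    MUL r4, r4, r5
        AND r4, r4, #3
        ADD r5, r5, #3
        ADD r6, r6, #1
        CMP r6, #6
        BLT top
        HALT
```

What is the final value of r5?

MOV r5, #0 → r5=0
MOV r4, #1 → r4=1
MOV r6, #3 → r6=3
MUL r4, r4, r5 → r4=1*0=0
AND r4, r4, #3 → r4=0&3=0
ADD r5, r5, #3 → r5=0+3=3
ADD r6, r6, #1 → r6=3+1=4
CMP r6, #6  (cmp 4,6)
BLT top: taken
MUL r4, r4, r5 → r4=0*3=0
AND r4, r4, #3 → r4=0&3=0
ADD r5, r5, #3 → r5=3+3=6
ADD r6, r6, #1 → r6=4+1=5
CMP r6, #6  (cmp 5,6)
BLT top: taken
MUL r4, r4, r5 → r4=0*6=0
AND r4, r4, #3 → r4=0&3=0
ADD r5, r5, #3 → r5=6+3=9
ADD r6, r6, #1 → r6=5+1=6
CMP r6, #6  (cmp 6,6)
BLT top: not taken
halt.

9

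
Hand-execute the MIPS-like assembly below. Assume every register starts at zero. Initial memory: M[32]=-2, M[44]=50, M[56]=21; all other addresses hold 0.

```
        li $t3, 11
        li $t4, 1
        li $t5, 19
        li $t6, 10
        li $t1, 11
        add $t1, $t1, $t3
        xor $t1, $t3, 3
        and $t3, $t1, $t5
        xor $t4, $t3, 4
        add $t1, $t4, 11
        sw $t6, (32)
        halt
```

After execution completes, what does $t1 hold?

after li $t3, 11: $t3=11
after li $t4, 1: $t4=1
after li $t5, 19: $t5=19
after li $t6, 10: $t6=10
after li $t1, 11: $t1=11
after add $t1, $t1, $t3: $t1=11+11=22
after xor $t1, $t3, 3: $t1=11^3=8
after and $t3, $t1, $t5: $t3=8&19=0
after xor $t4, $t3, 4: $t4=0^4=4
after add $t1, $t4, 11: $t1=4+11=15
sw $t6, (32) → M[32]=10
halt.

15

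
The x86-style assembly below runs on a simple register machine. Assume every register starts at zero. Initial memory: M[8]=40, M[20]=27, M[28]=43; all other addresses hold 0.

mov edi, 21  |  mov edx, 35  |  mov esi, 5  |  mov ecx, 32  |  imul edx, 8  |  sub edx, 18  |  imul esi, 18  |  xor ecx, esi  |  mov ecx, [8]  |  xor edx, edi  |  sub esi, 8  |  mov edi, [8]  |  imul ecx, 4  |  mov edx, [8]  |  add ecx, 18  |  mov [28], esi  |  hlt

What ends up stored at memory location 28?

82

after mov edi, 21: edi=21
after mov edx, 35: edx=35
after mov esi, 5: esi=5
after mov ecx, 32: ecx=32
after imul edx, 8: edx=35*8=280
after sub edx, 18: edx=280-18=262
after imul esi, 18: esi=5*18=90
after xor ecx, esi: ecx=32^90=122
after mov ecx, [8]: ecx=M[8]=40
after xor edx, edi: edx=262^21=275
after sub esi, 8: esi=90-8=82
after mov edi, [8]: edi=M[8]=40
after imul ecx, 4: ecx=40*4=160
after mov edx, [8]: edx=M[8]=40
after add ecx, 18: ecx=160+18=178
mov [28], esi → M[28]=82
halt.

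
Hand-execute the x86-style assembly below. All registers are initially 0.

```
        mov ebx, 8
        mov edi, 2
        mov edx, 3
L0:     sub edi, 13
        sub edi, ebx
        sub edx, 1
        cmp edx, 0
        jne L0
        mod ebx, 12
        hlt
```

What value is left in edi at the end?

-61

mov ebx, 8 → ebx=8
mov edi, 2 → edi=2
mov edx, 3 → edx=3
sub edi, 13 → edi=2-13=-11
sub edi, ebx → edi=(-11)-8=-19
sub edx, 1 → edx=3-1=2
cmp edx, 0  (cmp 2,0)
jne L0: taken
sub edi, 13 → edi=(-19)-13=-32
sub edi, ebx → edi=(-32)-8=-40
sub edx, 1 → edx=2-1=1
cmp edx, 0  (cmp 1,0)
jne L0: taken
sub edi, 13 → edi=(-40)-13=-53
sub edi, ebx → edi=(-53)-8=-61
sub edx, 1 → edx=1-1=0
cmp edx, 0  (cmp 0,0)
jne L0: not taken
mod ebx, 12 → ebx=8%12=8
halt.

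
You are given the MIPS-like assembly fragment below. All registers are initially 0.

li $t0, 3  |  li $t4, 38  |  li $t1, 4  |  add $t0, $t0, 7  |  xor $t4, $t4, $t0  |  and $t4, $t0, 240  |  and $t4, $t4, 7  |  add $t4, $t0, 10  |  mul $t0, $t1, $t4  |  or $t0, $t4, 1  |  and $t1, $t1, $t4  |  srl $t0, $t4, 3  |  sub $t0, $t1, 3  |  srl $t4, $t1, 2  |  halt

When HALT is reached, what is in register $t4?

$t0=3
$t4=38
$t1=4
$t0=3+7=10
$t4=38^10=44
$t4=10&240=0
$t4=0&7=0
$t4=10+10=20
$t0=4*20=80
$t0=20|1=21
$t1=4&20=4
$t0=20>>3=2
$t0=4-3=1
$t4=4>>2=1
halt.

1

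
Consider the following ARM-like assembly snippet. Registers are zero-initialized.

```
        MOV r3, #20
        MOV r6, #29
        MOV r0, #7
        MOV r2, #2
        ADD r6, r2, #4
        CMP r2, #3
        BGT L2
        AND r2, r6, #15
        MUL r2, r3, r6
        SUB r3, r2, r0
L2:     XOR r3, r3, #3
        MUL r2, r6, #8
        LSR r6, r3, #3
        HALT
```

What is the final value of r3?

MOV r3, #20 → r3=20
MOV r6, #29 → r6=29
MOV r0, #7 → r0=7
MOV r2, #2 → r2=2
ADD r6, r2, #4 → r6=2+4=6
CMP r2, #3  (cmp 2,3)
BGT L2: not taken
AND r2, r6, #15 → r2=6&15=6
MUL r2, r3, r6 → r2=20*6=120
SUB r3, r2, r0 → r3=120-7=113
XOR r3, r3, #3 → r3=113^3=114
MUL r2, r6, #8 → r2=6*8=48
LSR r6, r3, #3 → r6=114>>3=14
halt.

114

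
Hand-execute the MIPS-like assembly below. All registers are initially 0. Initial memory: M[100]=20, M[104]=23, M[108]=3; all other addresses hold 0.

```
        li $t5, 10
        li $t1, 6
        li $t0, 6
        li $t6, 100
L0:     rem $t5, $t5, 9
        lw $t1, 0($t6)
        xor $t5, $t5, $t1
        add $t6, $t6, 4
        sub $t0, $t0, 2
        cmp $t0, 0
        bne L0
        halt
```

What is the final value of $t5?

1

after li $t5, 10: $t5=10
after li $t1, 6: $t1=6
after li $t0, 6: $t0=6
after li $t6, 100: $t6=100
after rem $t5, $t5, 9: $t5=10%9=1
after lw $t1, 0($t6): $t1=M[100]=20
after xor $t5, $t5, $t1: $t5=1^20=21
after add $t6, $t6, 4: $t6=100+4=104
after sub $t0, $t0, 2: $t0=6-2=4
cmp $t0, 0  (cmp 4,0)
bne L0: taken
after rem $t5, $t5, 9: $t5=21%9=3
after lw $t1, 0($t6): $t1=M[104]=23
after xor $t5, $t5, $t1: $t5=3^23=20
after add $t6, $t6, 4: $t6=104+4=108
after sub $t0, $t0, 2: $t0=4-2=2
cmp $t0, 0  (cmp 2,0)
bne L0: taken
after rem $t5, $t5, 9: $t5=20%9=2
after lw $t1, 0($t6): $t1=M[108]=3
after xor $t5, $t5, $t1: $t5=2^3=1
after add $t6, $t6, 4: $t6=108+4=112
after sub $t0, $t0, 2: $t0=2-2=0
cmp $t0, 0  (cmp 0,0)
bne L0: not taken
halt.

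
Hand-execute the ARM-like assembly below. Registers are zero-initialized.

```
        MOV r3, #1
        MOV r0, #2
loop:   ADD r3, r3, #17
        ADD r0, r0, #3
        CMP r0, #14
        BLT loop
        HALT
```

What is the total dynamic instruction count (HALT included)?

19

MOV r3, #1 → r3=1
MOV r0, #2 → r0=2
ADD r3, r3, #17 → r3=1+17=18
ADD r0, r0, #3 → r0=2+3=5
CMP r0, #14  (cmp 5,14)
BLT loop: taken
ADD r3, r3, #17 → r3=18+17=35
ADD r0, r0, #3 → r0=5+3=8
CMP r0, #14  (cmp 8,14)
BLT loop: taken
ADD r3, r3, #17 → r3=35+17=52
ADD r0, r0, #3 → r0=8+3=11
CMP r0, #14  (cmp 11,14)
BLT loop: taken
ADD r3, r3, #17 → r3=52+17=69
ADD r0, r0, #3 → r0=11+3=14
CMP r0, #14  (cmp 14,14)
BLT loop: not taken
halt.
Total executed instructions: 19.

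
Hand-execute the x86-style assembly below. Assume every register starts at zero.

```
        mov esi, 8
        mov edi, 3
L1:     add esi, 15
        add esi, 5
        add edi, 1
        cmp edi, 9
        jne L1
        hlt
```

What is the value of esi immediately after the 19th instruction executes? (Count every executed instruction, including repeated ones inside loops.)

88

mov esi, 8 → esi=8
mov edi, 3 → edi=3
add esi, 15 → esi=8+15=23
add esi, 5 → esi=23+5=28
add edi, 1 → edi=3+1=4
cmp edi, 9  (cmp 4,9)
jne L1: taken
add esi, 15 → esi=28+15=43
add esi, 5 → esi=43+5=48
add edi, 1 → edi=4+1=5
cmp edi, 9  (cmp 5,9)
jne L1: taken
add esi, 15 → esi=48+15=63
add esi, 5 → esi=63+5=68
add edi, 1 → edi=5+1=6
cmp edi, 9  (cmp 6,9)
jne L1: taken
add esi, 15 → esi=68+15=83
add esi, 5 → esi=83+5=88
After step 19: esi = 88.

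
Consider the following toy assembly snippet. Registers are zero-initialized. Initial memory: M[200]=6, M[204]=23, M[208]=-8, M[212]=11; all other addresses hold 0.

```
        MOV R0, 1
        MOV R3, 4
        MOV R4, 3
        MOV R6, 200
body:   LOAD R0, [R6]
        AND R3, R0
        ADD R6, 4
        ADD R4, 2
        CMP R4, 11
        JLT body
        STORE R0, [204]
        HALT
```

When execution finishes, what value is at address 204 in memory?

after MOV R0, 1: R0=1
after MOV R3, 4: R3=4
after MOV R4, 3: R4=3
after MOV R6, 200: R6=200
after LOAD R0, [R6]: R0=M[200]=6
after AND R3, R0: R3=4&6=4
after ADD R6, 4: R6=200+4=204
after ADD R4, 2: R4=3+2=5
CMP R4, 11  (cmp 5,11)
JLT body: taken
after LOAD R0, [R6]: R0=M[204]=23
after AND R3, R0: R3=4&23=4
after ADD R6, 4: R6=204+4=208
after ADD R4, 2: R4=5+2=7
CMP R4, 11  (cmp 7,11)
JLT body: taken
after LOAD R0, [R6]: R0=M[208]=-8
after AND R3, R0: R3=4&(-8)=0
after ADD R6, 4: R6=208+4=212
after ADD R4, 2: R4=7+2=9
CMP R4, 11  (cmp 9,11)
JLT body: taken
after LOAD R0, [R6]: R0=M[212]=11
after AND R3, R0: R3=0&11=0
after ADD R6, 4: R6=212+4=216
after ADD R4, 2: R4=9+2=11
CMP R4, 11  (cmp 11,11)
JLT body: not taken
STORE R0, [204] → M[204]=11
halt.

11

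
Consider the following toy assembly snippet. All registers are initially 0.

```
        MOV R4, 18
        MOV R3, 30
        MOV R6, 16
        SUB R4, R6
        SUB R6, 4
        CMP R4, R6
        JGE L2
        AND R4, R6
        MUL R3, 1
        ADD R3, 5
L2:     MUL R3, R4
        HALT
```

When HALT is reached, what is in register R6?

12

R4=18
R3=30
R6=16
R4=18-16=2
R6=16-4=12
CMP R4, R6  (cmp 2,12)
JGE L2: not taken
R4=2&12=0
R3=30*1=30
R3=30+5=35
R3=35*0=0
halt.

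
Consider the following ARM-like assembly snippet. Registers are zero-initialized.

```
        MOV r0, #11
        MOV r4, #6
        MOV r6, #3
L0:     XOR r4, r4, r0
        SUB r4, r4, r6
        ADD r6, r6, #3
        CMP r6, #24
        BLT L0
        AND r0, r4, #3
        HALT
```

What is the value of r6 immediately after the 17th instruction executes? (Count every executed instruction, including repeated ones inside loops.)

after MOV r0, #11: r0=11
after MOV r4, #6: r4=6
after MOV r6, #3: r6=3
after XOR r4, r4, r0: r4=6^11=13
after SUB r4, r4, r6: r4=13-3=10
after ADD r6, r6, #3: r6=3+3=6
CMP r6, #24  (cmp 6,24)
BLT L0: taken
after XOR r4, r4, r0: r4=10^11=1
after SUB r4, r4, r6: r4=1-6=-5
after ADD r6, r6, #3: r6=6+3=9
CMP r6, #24  (cmp 9,24)
BLT L0: taken
after XOR r4, r4, r0: r4=(-5)^11=-16
after SUB r4, r4, r6: r4=(-16)-9=-25
after ADD r6, r6, #3: r6=9+3=12
CMP r6, #24  (cmp 12,24)
After step 17: r6 = 12.

12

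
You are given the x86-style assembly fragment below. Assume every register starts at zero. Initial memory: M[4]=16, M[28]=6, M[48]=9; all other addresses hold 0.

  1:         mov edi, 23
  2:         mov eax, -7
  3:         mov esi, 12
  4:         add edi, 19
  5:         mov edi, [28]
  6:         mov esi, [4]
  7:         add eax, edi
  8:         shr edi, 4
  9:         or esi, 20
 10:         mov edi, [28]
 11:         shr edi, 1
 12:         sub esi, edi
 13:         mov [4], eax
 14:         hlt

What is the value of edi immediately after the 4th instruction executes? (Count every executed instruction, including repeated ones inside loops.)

42

after mov edi, 23: edi=23
after mov eax, -7: eax=-7
after mov esi, 12: esi=12
after add edi, 19: edi=23+19=42
After step 4: edi = 42.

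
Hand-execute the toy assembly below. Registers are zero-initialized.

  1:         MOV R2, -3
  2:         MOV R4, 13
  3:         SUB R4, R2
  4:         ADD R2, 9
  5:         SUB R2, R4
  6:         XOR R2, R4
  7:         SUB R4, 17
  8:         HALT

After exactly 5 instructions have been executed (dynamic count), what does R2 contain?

-10

after MOV R2, -3: R2=-3
after MOV R4, 13: R4=13
after SUB R4, R2: R4=13-(-3)=16
after ADD R2, 9: R2=(-3)+9=6
after SUB R2, R4: R2=6-16=-10
After step 5: R2 = -10.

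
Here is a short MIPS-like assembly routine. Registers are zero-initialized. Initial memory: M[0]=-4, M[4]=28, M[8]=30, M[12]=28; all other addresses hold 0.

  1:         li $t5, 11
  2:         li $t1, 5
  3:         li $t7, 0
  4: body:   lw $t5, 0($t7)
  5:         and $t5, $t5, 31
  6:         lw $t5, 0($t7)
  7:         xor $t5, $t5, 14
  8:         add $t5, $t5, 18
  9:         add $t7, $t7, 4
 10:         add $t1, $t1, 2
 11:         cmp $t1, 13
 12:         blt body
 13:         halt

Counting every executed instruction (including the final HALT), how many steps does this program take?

40

after li $t5, 11: $t5=11
after li $t1, 5: $t1=5
after li $t7, 0: $t7=0
after lw $t5, 0($t7): $t5=M[0]=-4
after and $t5, $t5, 31: $t5=(-4)&31=28
after lw $t5, 0($t7): $t5=M[0]=-4
after xor $t5, $t5, 14: $t5=(-4)^14=-14
after add $t5, $t5, 18: $t5=(-14)+18=4
after add $t7, $t7, 4: $t7=0+4=4
after add $t1, $t1, 2: $t1=5+2=7
cmp $t1, 13  (cmp 7,13)
blt body: taken
after lw $t5, 0($t7): $t5=M[4]=28
after and $t5, $t5, 31: $t5=28&31=28
after lw $t5, 0($t7): $t5=M[4]=28
after xor $t5, $t5, 14: $t5=28^14=18
after add $t5, $t5, 18: $t5=18+18=36
after add $t7, $t7, 4: $t7=4+4=8
after add $t1, $t1, 2: $t1=7+2=9
cmp $t1, 13  (cmp 9,13)
blt body: taken
after lw $t5, 0($t7): $t5=M[8]=30
after and $t5, $t5, 31: $t5=30&31=30
after lw $t5, 0($t7): $t5=M[8]=30
after xor $t5, $t5, 14: $t5=30^14=16
after add $t5, $t5, 18: $t5=16+18=34
after add $t7, $t7, 4: $t7=8+4=12
after add $t1, $t1, 2: $t1=9+2=11
cmp $t1, 13  (cmp 11,13)
blt body: taken
after lw $t5, 0($t7): $t5=M[12]=28
after and $t5, $t5, 31: $t5=28&31=28
after lw $t5, 0($t7): $t5=M[12]=28
after xor $t5, $t5, 14: $t5=28^14=18
after add $t5, $t5, 18: $t5=18+18=36
after add $t7, $t7, 4: $t7=12+4=16
after add $t1, $t1, 2: $t1=11+2=13
cmp $t1, 13  (cmp 13,13)
blt body: not taken
halt.
Total executed instructions: 40.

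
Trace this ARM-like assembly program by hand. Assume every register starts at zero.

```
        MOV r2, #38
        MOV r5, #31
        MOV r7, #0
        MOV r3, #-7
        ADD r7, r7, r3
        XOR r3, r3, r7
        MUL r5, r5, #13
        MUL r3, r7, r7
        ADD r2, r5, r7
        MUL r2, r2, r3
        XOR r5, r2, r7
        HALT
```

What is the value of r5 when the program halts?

r2=38
r5=31
r7=0
r3=-7
r7=0+(-7)=-7
r3=(-7)^(-7)=0
r5=31*13=403
r3=(-7)*(-7)=49
r2=403+(-7)=396
r2=396*49=19404
r5=19404^(-7)=-19403
halt.

-19403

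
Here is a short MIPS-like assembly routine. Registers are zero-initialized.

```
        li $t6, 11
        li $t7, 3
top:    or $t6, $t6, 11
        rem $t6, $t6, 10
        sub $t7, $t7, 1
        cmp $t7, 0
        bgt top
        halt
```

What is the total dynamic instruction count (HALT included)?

li $t6, 11 → $t6=11
li $t7, 3 → $t7=3
or $t6, $t6, 11 → $t6=11|11=11
rem $t6, $t6, 10 → $t6=11%10=1
sub $t7, $t7, 1 → $t7=3-1=2
cmp $t7, 0  (cmp 2,0)
bgt top: taken
or $t6, $t6, 11 → $t6=1|11=11
rem $t6, $t6, 10 → $t6=11%10=1
sub $t7, $t7, 1 → $t7=2-1=1
cmp $t7, 0  (cmp 1,0)
bgt top: taken
or $t6, $t6, 11 → $t6=1|11=11
rem $t6, $t6, 10 → $t6=11%10=1
sub $t7, $t7, 1 → $t7=1-1=0
cmp $t7, 0  (cmp 0,0)
bgt top: not taken
halt.
Total executed instructions: 18.

18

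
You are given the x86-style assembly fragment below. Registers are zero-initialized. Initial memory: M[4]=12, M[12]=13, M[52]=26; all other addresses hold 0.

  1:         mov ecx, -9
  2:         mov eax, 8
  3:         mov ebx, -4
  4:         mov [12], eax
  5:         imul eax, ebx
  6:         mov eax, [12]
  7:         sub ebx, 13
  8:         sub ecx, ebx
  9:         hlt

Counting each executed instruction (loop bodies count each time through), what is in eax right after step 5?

-32

after mov ecx, -9: ecx=-9
after mov eax, 8: eax=8
after mov ebx, -4: ebx=-4
mov [12], eax → M[12]=8
after imul eax, ebx: eax=8*(-4)=-32
After step 5: eax = -32.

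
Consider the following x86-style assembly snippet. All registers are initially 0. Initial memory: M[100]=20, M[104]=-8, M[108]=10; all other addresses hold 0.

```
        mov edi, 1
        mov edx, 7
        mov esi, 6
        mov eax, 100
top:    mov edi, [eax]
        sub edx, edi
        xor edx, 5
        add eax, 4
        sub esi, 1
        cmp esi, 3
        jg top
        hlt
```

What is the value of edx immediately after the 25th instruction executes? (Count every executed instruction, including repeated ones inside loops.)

edi=1
edx=7
esi=6
eax=100
edi=M[100]=20
edx=7-20=-13
edx=(-13)^5=-10
eax=100+4=104
esi=6-1=5
cmp esi, 3  (cmp 5,3)
jg top: taken
edi=M[104]=-8
edx=(-10)-(-8)=-2
edx=(-2)^5=-5
eax=104+4=108
esi=5-1=4
cmp esi, 3  (cmp 4,3)
jg top: taken
edi=M[108]=10
edx=(-5)-10=-15
edx=(-15)^5=-12
eax=108+4=112
esi=4-1=3
cmp esi, 3  (cmp 3,3)
jg top: not taken
After step 25: edx = -12.

-12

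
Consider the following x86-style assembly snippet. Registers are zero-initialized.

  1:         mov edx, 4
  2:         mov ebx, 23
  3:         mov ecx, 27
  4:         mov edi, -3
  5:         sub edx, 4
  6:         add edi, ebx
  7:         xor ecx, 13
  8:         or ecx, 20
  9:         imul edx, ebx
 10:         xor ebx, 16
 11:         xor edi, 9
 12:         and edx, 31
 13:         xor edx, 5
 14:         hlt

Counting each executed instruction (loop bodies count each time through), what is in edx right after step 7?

0

mov edx, 4 → edx=4
mov ebx, 23 → ebx=23
mov ecx, 27 → ecx=27
mov edi, -3 → edi=-3
sub edx, 4 → edx=4-4=0
add edi, ebx → edi=(-3)+23=20
xor ecx, 13 → ecx=27^13=22
After step 7: edx = 0.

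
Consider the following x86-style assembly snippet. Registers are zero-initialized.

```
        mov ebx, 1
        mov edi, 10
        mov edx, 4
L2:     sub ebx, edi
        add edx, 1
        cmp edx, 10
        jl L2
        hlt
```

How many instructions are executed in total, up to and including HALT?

mov ebx, 1 → ebx=1
mov edi, 10 → edi=10
mov edx, 4 → edx=4
sub ebx, edi → ebx=1-10=-9
add edx, 1 → edx=4+1=5
cmp edx, 10  (cmp 5,10)
jl L2: taken
sub ebx, edi → ebx=(-9)-10=-19
add edx, 1 → edx=5+1=6
cmp edx, 10  (cmp 6,10)
jl L2: taken
sub ebx, edi → ebx=(-19)-10=-29
add edx, 1 → edx=6+1=7
cmp edx, 10  (cmp 7,10)
jl L2: taken
sub ebx, edi → ebx=(-29)-10=-39
add edx, 1 → edx=7+1=8
cmp edx, 10  (cmp 8,10)
jl L2: taken
sub ebx, edi → ebx=(-39)-10=-49
add edx, 1 → edx=8+1=9
cmp edx, 10  (cmp 9,10)
jl L2: taken
sub ebx, edi → ebx=(-49)-10=-59
add edx, 1 → edx=9+1=10
cmp edx, 10  (cmp 10,10)
jl L2: not taken
halt.
Total executed instructions: 28.

28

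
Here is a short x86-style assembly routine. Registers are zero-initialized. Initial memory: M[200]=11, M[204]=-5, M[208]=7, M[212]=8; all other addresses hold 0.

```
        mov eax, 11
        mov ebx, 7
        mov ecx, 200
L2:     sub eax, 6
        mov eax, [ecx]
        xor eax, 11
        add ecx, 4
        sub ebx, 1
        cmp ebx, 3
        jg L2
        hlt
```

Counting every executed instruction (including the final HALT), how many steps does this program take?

32

after mov eax, 11: eax=11
after mov ebx, 7: ebx=7
after mov ecx, 200: ecx=200
after sub eax, 6: eax=11-6=5
after mov eax, [ecx]: eax=M[200]=11
after xor eax, 11: eax=11^11=0
after add ecx, 4: ecx=200+4=204
after sub ebx, 1: ebx=7-1=6
cmp ebx, 3  (cmp 6,3)
jg L2: taken
after sub eax, 6: eax=0-6=-6
after mov eax, [ecx]: eax=M[204]=-5
after xor eax, 11: eax=(-5)^11=-16
after add ecx, 4: ecx=204+4=208
after sub ebx, 1: ebx=6-1=5
cmp ebx, 3  (cmp 5,3)
jg L2: taken
after sub eax, 6: eax=(-16)-6=-22
after mov eax, [ecx]: eax=M[208]=7
after xor eax, 11: eax=7^11=12
after add ecx, 4: ecx=208+4=212
after sub ebx, 1: ebx=5-1=4
cmp ebx, 3  (cmp 4,3)
jg L2: taken
after sub eax, 6: eax=12-6=6
after mov eax, [ecx]: eax=M[212]=8
after xor eax, 11: eax=8^11=3
after add ecx, 4: ecx=212+4=216
after sub ebx, 1: ebx=4-1=3
cmp ebx, 3  (cmp 3,3)
jg L2: not taken
halt.
Total executed instructions: 32.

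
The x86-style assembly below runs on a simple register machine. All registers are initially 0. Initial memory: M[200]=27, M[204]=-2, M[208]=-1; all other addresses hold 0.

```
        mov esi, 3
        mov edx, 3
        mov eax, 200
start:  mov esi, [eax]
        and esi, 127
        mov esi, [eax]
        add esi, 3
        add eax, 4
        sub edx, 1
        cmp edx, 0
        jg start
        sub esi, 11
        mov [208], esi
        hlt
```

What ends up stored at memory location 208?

-9

mov esi, 3 → esi=3
mov edx, 3 → edx=3
mov eax, 200 → eax=200
mov esi, [eax] → esi=M[200]=27
and esi, 127 → esi=27&127=27
mov esi, [eax] → esi=M[200]=27
add esi, 3 → esi=27+3=30
add eax, 4 → eax=200+4=204
sub edx, 1 → edx=3-1=2
cmp edx, 0  (cmp 2,0)
jg start: taken
mov esi, [eax] → esi=M[204]=-2
and esi, 127 → esi=(-2)&127=126
mov esi, [eax] → esi=M[204]=-2
add esi, 3 → esi=(-2)+3=1
add eax, 4 → eax=204+4=208
sub edx, 1 → edx=2-1=1
cmp edx, 0  (cmp 1,0)
jg start: taken
mov esi, [eax] → esi=M[208]=-1
and esi, 127 → esi=(-1)&127=127
mov esi, [eax] → esi=M[208]=-1
add esi, 3 → esi=(-1)+3=2
add eax, 4 → eax=208+4=212
sub edx, 1 → edx=1-1=0
cmp edx, 0  (cmp 0,0)
jg start: not taken
sub esi, 11 → esi=2-11=-9
mov [208], esi → M[208]=-9
halt.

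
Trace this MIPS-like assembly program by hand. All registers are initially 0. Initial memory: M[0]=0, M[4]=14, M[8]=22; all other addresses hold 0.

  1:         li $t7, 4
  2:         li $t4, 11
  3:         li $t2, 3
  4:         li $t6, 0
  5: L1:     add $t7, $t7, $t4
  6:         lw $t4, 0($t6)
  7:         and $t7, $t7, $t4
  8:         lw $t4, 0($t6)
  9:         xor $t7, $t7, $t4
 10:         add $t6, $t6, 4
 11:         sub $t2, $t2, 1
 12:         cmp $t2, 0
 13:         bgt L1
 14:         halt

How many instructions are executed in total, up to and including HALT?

32

$t7=4
$t4=11
$t2=3
$t6=0
$t7=4+11=15
$t4=M[0]=0
$t7=15&0=0
$t4=M[0]=0
$t7=0^0=0
$t6=0+4=4
$t2=3-1=2
cmp $t2, 0  (cmp 2,0)
bgt L1: taken
$t7=0+0=0
$t4=M[4]=14
$t7=0&14=0
$t4=M[4]=14
$t7=0^14=14
$t6=4+4=8
$t2=2-1=1
cmp $t2, 0  (cmp 1,0)
bgt L1: taken
$t7=14+14=28
$t4=M[8]=22
$t7=28&22=20
$t4=M[8]=22
$t7=20^22=2
$t6=8+4=12
$t2=1-1=0
cmp $t2, 0  (cmp 0,0)
bgt L1: not taken
halt.
Total executed instructions: 32.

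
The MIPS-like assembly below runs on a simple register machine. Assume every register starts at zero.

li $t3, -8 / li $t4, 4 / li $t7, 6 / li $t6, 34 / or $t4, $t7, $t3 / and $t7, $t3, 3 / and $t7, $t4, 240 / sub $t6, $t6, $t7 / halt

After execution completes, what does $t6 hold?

after li $t3, -8: $t3=-8
after li $t4, 4: $t4=4
after li $t7, 6: $t7=6
after li $t6, 34: $t6=34
after or $t4, $t7, $t3: $t4=6|(-8)=-2
after and $t7, $t3, 3: $t7=(-8)&3=0
after and $t7, $t4, 240: $t7=(-2)&240=240
after sub $t6, $t6, $t7: $t6=34-240=-206
halt.

-206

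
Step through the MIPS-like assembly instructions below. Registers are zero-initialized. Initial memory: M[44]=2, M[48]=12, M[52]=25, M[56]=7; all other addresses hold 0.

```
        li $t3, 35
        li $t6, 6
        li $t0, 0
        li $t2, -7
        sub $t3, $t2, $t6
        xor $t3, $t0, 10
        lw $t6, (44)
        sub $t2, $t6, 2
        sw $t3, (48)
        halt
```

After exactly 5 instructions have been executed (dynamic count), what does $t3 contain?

-13

after li $t3, 35: $t3=35
after li $t6, 6: $t6=6
after li $t0, 0: $t0=0
after li $t2, -7: $t2=-7
after sub $t3, $t2, $t6: $t3=(-7)-6=-13
After step 5: $t3 = -13.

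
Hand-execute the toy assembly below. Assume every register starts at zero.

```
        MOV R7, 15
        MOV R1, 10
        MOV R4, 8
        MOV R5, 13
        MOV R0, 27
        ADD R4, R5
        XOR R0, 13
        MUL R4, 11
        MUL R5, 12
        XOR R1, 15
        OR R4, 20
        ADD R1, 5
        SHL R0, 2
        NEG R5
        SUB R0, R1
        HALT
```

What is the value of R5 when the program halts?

MOV R7, 15 → R7=15
MOV R1, 10 → R1=10
MOV R4, 8 → R4=8
MOV R5, 13 → R5=13
MOV R0, 27 → R0=27
ADD R4, R5 → R4=8+13=21
XOR R0, 13 → R0=27^13=22
MUL R4, 11 → R4=21*11=231
MUL R5, 12 → R5=13*12=156
XOR R1, 15 → R1=10^15=5
OR R4, 20 → R4=231|20=247
ADD R1, 5 → R1=5+5=10
SHL R0, 2 → R0=22<<2=88
NEG R5 → R5=-(156)=-156
SUB R0, R1 → R0=88-10=78
halt.

-156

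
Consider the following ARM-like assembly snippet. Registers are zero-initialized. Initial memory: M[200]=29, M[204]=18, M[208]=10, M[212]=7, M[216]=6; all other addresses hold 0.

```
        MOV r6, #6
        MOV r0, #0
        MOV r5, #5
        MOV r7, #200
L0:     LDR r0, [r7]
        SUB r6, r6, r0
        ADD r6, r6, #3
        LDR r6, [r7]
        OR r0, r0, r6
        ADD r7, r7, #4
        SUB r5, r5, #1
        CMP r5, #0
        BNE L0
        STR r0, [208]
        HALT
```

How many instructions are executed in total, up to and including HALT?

51

r6=6
r0=0
r5=5
r7=200
r0=M[200]=29
r6=6-29=-23
r6=(-23)+3=-20
r6=M[200]=29
r0=29|29=29
r7=200+4=204
r5=5-1=4
CMP r5, #0  (cmp 4,0)
BNE L0: taken
r0=M[204]=18
r6=29-18=11
r6=11+3=14
r6=M[204]=18
r0=18|18=18
r7=204+4=208
r5=4-1=3
CMP r5, #0  (cmp 3,0)
BNE L0: taken
r0=M[208]=10
r6=18-10=8
r6=8+3=11
r6=M[208]=10
r0=10|10=10
r7=208+4=212
r5=3-1=2
CMP r5, #0  (cmp 2,0)
BNE L0: taken
r0=M[212]=7
r6=10-7=3
r6=3+3=6
r6=M[212]=7
r0=7|7=7
r7=212+4=216
r5=2-1=1
CMP r5, #0  (cmp 1,0)
BNE L0: taken
r0=M[216]=6
r6=7-6=1
r6=1+3=4
r6=M[216]=6
r0=6|6=6
r7=216+4=220
r5=1-1=0
CMP r5, #0  (cmp 0,0)
BNE L0: not taken
STR r0, [208] → M[208]=6
halt.
Total executed instructions: 51.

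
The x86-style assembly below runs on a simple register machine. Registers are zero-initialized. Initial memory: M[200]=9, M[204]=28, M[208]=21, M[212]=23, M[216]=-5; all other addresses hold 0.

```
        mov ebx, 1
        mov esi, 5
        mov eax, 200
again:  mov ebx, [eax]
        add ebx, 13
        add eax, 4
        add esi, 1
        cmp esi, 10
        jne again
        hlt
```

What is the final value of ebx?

after mov ebx, 1: ebx=1
after mov esi, 5: esi=5
after mov eax, 200: eax=200
after mov ebx, [eax]: ebx=M[200]=9
after add ebx, 13: ebx=9+13=22
after add eax, 4: eax=200+4=204
after add esi, 1: esi=5+1=6
cmp esi, 10  (cmp 6,10)
jne again: taken
after mov ebx, [eax]: ebx=M[204]=28
after add ebx, 13: ebx=28+13=41
after add eax, 4: eax=204+4=208
after add esi, 1: esi=6+1=7
cmp esi, 10  (cmp 7,10)
jne again: taken
after mov ebx, [eax]: ebx=M[208]=21
after add ebx, 13: ebx=21+13=34
after add eax, 4: eax=208+4=212
after add esi, 1: esi=7+1=8
cmp esi, 10  (cmp 8,10)
jne again: taken
after mov ebx, [eax]: ebx=M[212]=23
after add ebx, 13: ebx=23+13=36
after add eax, 4: eax=212+4=216
after add esi, 1: esi=8+1=9
cmp esi, 10  (cmp 9,10)
jne again: taken
after mov ebx, [eax]: ebx=M[216]=-5
after add ebx, 13: ebx=(-5)+13=8
after add eax, 4: eax=216+4=220
after add esi, 1: esi=9+1=10
cmp esi, 10  (cmp 10,10)
jne again: not taken
halt.

8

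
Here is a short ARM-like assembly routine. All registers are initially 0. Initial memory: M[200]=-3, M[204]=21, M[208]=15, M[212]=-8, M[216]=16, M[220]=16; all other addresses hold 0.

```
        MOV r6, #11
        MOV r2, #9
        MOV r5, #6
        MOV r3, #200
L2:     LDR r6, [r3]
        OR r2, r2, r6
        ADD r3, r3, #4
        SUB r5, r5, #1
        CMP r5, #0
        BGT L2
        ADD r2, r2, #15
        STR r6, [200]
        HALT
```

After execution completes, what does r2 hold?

14

r6=11
r2=9
r5=6
r3=200
r6=M[200]=-3
r2=9|(-3)=-3
r3=200+4=204
r5=6-1=5
CMP r5, #0  (cmp 5,0)
BGT L2: taken
r6=M[204]=21
r2=(-3)|21=-3
r3=204+4=208
r5=5-1=4
CMP r5, #0  (cmp 4,0)
BGT L2: taken
r6=M[208]=15
r2=(-3)|15=-1
r3=208+4=212
r5=4-1=3
CMP r5, #0  (cmp 3,0)
BGT L2: taken
r6=M[212]=-8
r2=(-1)|(-8)=-1
r3=212+4=216
r5=3-1=2
CMP r5, #0  (cmp 2,0)
BGT L2: taken
r6=M[216]=16
r2=(-1)|16=-1
r3=216+4=220
r5=2-1=1
CMP r5, #0  (cmp 1,0)
BGT L2: taken
r6=M[220]=16
r2=(-1)|16=-1
r3=220+4=224
r5=1-1=0
CMP r5, #0  (cmp 0,0)
BGT L2: not taken
r2=(-1)+15=14
STR r6, [200] → M[200]=16
halt.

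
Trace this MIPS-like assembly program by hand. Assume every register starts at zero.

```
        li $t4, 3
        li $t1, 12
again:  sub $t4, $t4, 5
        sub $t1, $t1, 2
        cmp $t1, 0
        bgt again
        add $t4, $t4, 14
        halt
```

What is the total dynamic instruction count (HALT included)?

li $t4, 3 → $t4=3
li $t1, 12 → $t1=12
sub $t4, $t4, 5 → $t4=3-5=-2
sub $t1, $t1, 2 → $t1=12-2=10
cmp $t1, 0  (cmp 10,0)
bgt again: taken
sub $t4, $t4, 5 → $t4=(-2)-5=-7
sub $t1, $t1, 2 → $t1=10-2=8
cmp $t1, 0  (cmp 8,0)
bgt again: taken
sub $t4, $t4, 5 → $t4=(-7)-5=-12
sub $t1, $t1, 2 → $t1=8-2=6
cmp $t1, 0  (cmp 6,0)
bgt again: taken
sub $t4, $t4, 5 → $t4=(-12)-5=-17
sub $t1, $t1, 2 → $t1=6-2=4
cmp $t1, 0  (cmp 4,0)
bgt again: taken
sub $t4, $t4, 5 → $t4=(-17)-5=-22
sub $t1, $t1, 2 → $t1=4-2=2
cmp $t1, 0  (cmp 2,0)
bgt again: taken
sub $t4, $t4, 5 → $t4=(-22)-5=-27
sub $t1, $t1, 2 → $t1=2-2=0
cmp $t1, 0  (cmp 0,0)
bgt again: not taken
add $t4, $t4, 14 → $t4=(-27)+14=-13
halt.
Total executed instructions: 28.

28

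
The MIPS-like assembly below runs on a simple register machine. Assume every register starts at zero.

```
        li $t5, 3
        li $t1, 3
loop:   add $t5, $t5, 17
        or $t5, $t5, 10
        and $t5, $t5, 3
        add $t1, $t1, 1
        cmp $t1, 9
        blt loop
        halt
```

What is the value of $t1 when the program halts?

$t5=3
$t1=3
$t5=3+17=20
$t5=20|10=30
$t5=30&3=2
$t1=3+1=4
cmp $t1, 9  (cmp 4,9)
blt loop: taken
$t5=2+17=19
$t5=19|10=27
$t5=27&3=3
$t1=4+1=5
cmp $t1, 9  (cmp 5,9)
blt loop: taken
$t5=3+17=20
$t5=20|10=30
$t5=30&3=2
$t1=5+1=6
cmp $t1, 9  (cmp 6,9)
blt loop: taken
$t5=2+17=19
$t5=19|10=27
$t5=27&3=3
$t1=6+1=7
cmp $t1, 9  (cmp 7,9)
blt loop: taken
$t5=3+17=20
$t5=20|10=30
$t5=30&3=2
$t1=7+1=8
cmp $t1, 9  (cmp 8,9)
blt loop: taken
$t5=2+17=19
$t5=19|10=27
$t5=27&3=3
$t1=8+1=9
cmp $t1, 9  (cmp 9,9)
blt loop: not taken
halt.

9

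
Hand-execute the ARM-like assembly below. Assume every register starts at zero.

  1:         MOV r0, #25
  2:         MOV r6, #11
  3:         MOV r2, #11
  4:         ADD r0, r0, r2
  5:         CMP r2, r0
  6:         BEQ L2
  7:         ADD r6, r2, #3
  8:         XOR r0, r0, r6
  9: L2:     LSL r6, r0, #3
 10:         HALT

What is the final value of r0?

42

MOV r0, #25 → r0=25
MOV r6, #11 → r6=11
MOV r2, #11 → r2=11
ADD r0, r0, r2 → r0=25+11=36
CMP r2, r0  (cmp 11,36)
BEQ L2: not taken
ADD r6, r2, #3 → r6=11+3=14
XOR r0, r0, r6 → r0=36^14=42
LSL r6, r0, #3 → r6=42<<3=336
halt.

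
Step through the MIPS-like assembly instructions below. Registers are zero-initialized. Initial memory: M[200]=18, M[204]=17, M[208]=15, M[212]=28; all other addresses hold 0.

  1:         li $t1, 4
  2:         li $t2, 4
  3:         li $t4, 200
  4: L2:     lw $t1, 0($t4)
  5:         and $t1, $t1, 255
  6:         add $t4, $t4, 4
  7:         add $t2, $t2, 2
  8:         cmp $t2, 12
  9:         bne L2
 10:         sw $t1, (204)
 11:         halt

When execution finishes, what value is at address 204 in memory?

li $t1, 4 → $t1=4
li $t2, 4 → $t2=4
li $t4, 200 → $t4=200
lw $t1, 0($t4) → $t1=M[200]=18
and $t1, $t1, 255 → $t1=18&255=18
add $t4, $t4, 4 → $t4=200+4=204
add $t2, $t2, 2 → $t2=4+2=6
cmp $t2, 12  (cmp 6,12)
bne L2: taken
lw $t1, 0($t4) → $t1=M[204]=17
and $t1, $t1, 255 → $t1=17&255=17
add $t4, $t4, 4 → $t4=204+4=208
add $t2, $t2, 2 → $t2=6+2=8
cmp $t2, 12  (cmp 8,12)
bne L2: taken
lw $t1, 0($t4) → $t1=M[208]=15
and $t1, $t1, 255 → $t1=15&255=15
add $t4, $t4, 4 → $t4=208+4=212
add $t2, $t2, 2 → $t2=8+2=10
cmp $t2, 12  (cmp 10,12)
bne L2: taken
lw $t1, 0($t4) → $t1=M[212]=28
and $t1, $t1, 255 → $t1=28&255=28
add $t4, $t4, 4 → $t4=212+4=216
add $t2, $t2, 2 → $t2=10+2=12
cmp $t2, 12  (cmp 12,12)
bne L2: not taken
sw $t1, (204) → M[204]=28
halt.

28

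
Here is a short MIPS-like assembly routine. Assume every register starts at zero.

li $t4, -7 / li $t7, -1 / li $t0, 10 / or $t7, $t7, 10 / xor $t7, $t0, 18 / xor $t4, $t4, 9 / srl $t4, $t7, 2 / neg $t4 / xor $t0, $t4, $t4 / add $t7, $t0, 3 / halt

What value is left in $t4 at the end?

-6

after li $t4, -7: $t4=-7
after li $t7, -1: $t7=-1
after li $t0, 10: $t0=10
after or $t7, $t7, 10: $t7=(-1)|10=-1
after xor $t7, $t0, 18: $t7=10^18=24
after xor $t4, $t4, 9: $t4=(-7)^9=-16
after srl $t4, $t7, 2: $t4=24>>2=6
after neg $t4: $t4=-(6)=-6
after xor $t0, $t4, $t4: $t0=(-6)^(-6)=0
after add $t7, $t0, 3: $t7=0+3=3
halt.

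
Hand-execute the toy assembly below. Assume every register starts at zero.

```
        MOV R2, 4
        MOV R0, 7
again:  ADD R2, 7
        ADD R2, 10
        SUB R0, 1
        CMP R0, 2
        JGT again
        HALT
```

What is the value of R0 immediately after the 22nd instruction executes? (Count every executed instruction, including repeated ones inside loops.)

MOV R2, 4 → R2=4
MOV R0, 7 → R0=7
ADD R2, 7 → R2=4+7=11
ADD R2, 10 → R2=11+10=21
SUB R0, 1 → R0=7-1=6
CMP R0, 2  (cmp 6,2)
JGT again: taken
ADD R2, 7 → R2=21+7=28
ADD R2, 10 → R2=28+10=38
SUB R0, 1 → R0=6-1=5
CMP R0, 2  (cmp 5,2)
JGT again: taken
ADD R2, 7 → R2=38+7=45
ADD R2, 10 → R2=45+10=55
SUB R0, 1 → R0=5-1=4
CMP R0, 2  (cmp 4,2)
JGT again: taken
ADD R2, 7 → R2=55+7=62
ADD R2, 10 → R2=62+10=72
SUB R0, 1 → R0=4-1=3
CMP R0, 2  (cmp 3,2)
JGT again: taken
After step 22: R0 = 3.

3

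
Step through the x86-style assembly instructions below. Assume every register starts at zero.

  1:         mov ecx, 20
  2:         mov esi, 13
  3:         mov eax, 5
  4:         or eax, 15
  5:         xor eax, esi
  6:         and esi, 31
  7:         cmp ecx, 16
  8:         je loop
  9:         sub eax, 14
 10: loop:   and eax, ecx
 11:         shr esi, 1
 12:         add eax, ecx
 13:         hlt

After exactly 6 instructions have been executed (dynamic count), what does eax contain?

2

mov ecx, 20 → ecx=20
mov esi, 13 → esi=13
mov eax, 5 → eax=5
or eax, 15 → eax=5|15=15
xor eax, esi → eax=15^13=2
and esi, 31 → esi=13&31=13
After step 6: eax = 2.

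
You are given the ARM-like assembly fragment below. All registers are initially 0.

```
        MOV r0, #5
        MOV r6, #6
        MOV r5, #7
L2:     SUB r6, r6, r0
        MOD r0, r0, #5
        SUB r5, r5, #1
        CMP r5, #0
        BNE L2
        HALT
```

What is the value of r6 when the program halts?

1

MOV r0, #5 → r0=5
MOV r6, #6 → r6=6
MOV r5, #7 → r5=7
SUB r6, r6, r0 → r6=6-5=1
MOD r0, r0, #5 → r0=5%5=0
SUB r5, r5, #1 → r5=7-1=6
CMP r5, #0  (cmp 6,0)
BNE L2: taken
SUB r6, r6, r0 → r6=1-0=1
MOD r0, r0, #5 → r0=0%5=0
SUB r5, r5, #1 → r5=6-1=5
CMP r5, #0  (cmp 5,0)
BNE L2: taken
SUB r6, r6, r0 → r6=1-0=1
MOD r0, r0, #5 → r0=0%5=0
SUB r5, r5, #1 → r5=5-1=4
CMP r5, #0  (cmp 4,0)
BNE L2: taken
SUB r6, r6, r0 → r6=1-0=1
MOD r0, r0, #5 → r0=0%5=0
SUB r5, r5, #1 → r5=4-1=3
CMP r5, #0  (cmp 3,0)
BNE L2: taken
SUB r6, r6, r0 → r6=1-0=1
MOD r0, r0, #5 → r0=0%5=0
SUB r5, r5, #1 → r5=3-1=2
CMP r5, #0  (cmp 2,0)
BNE L2: taken
SUB r6, r6, r0 → r6=1-0=1
MOD r0, r0, #5 → r0=0%5=0
SUB r5, r5, #1 → r5=2-1=1
CMP r5, #0  (cmp 1,0)
BNE L2: taken
SUB r6, r6, r0 → r6=1-0=1
MOD r0, r0, #5 → r0=0%5=0
SUB r5, r5, #1 → r5=1-1=0
CMP r5, #0  (cmp 0,0)
BNE L2: not taken
halt.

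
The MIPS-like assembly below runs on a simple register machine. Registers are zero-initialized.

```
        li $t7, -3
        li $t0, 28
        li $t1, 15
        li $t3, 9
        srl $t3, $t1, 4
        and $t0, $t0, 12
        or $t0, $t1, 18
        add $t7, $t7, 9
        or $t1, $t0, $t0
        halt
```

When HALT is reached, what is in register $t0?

31

$t7=-3
$t0=28
$t1=15
$t3=9
$t3=15>>4=0
$t0=28&12=12
$t0=15|18=31
$t7=(-3)+9=6
$t1=31|31=31
halt.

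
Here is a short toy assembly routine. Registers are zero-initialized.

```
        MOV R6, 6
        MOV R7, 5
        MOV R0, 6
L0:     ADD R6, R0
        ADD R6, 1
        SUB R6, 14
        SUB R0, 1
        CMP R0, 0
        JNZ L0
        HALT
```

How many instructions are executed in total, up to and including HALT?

MOV R6, 6 → R6=6
MOV R7, 5 → R7=5
MOV R0, 6 → R0=6
ADD R6, R0 → R6=6+6=12
ADD R6, 1 → R6=12+1=13
SUB R6, 14 → R6=13-14=-1
SUB R0, 1 → R0=6-1=5
CMP R0, 0  (cmp 5,0)
JNZ L0: taken
ADD R6, R0 → R6=(-1)+5=4
ADD R6, 1 → R6=4+1=5
SUB R6, 14 → R6=5-14=-9
SUB R0, 1 → R0=5-1=4
CMP R0, 0  (cmp 4,0)
JNZ L0: taken
ADD R6, R0 → R6=(-9)+4=-5
ADD R6, 1 → R6=(-5)+1=-4
SUB R6, 14 → R6=(-4)-14=-18
SUB R0, 1 → R0=4-1=3
CMP R0, 0  (cmp 3,0)
JNZ L0: taken
ADD R6, R0 → R6=(-18)+3=-15
ADD R6, 1 → R6=(-15)+1=-14
SUB R6, 14 → R6=(-14)-14=-28
SUB R0, 1 → R0=3-1=2
CMP R0, 0  (cmp 2,0)
JNZ L0: taken
ADD R6, R0 → R6=(-28)+2=-26
ADD R6, 1 → R6=(-26)+1=-25
SUB R6, 14 → R6=(-25)-14=-39
SUB R0, 1 → R0=2-1=1
CMP R0, 0  (cmp 1,0)
JNZ L0: taken
ADD R6, R0 → R6=(-39)+1=-38
ADD R6, 1 → R6=(-38)+1=-37
SUB R6, 14 → R6=(-37)-14=-51
SUB R0, 1 → R0=1-1=0
CMP R0, 0  (cmp 0,0)
JNZ L0: not taken
halt.
Total executed instructions: 40.

40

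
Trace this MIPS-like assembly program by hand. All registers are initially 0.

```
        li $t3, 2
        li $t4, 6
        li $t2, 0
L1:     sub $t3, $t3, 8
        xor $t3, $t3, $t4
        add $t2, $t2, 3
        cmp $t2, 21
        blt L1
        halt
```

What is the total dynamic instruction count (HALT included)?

39

after li $t3, 2: $t3=2
after li $t4, 6: $t4=6
after li $t2, 0: $t2=0
after sub $t3, $t3, 8: $t3=2-8=-6
after xor $t3, $t3, $t4: $t3=(-6)^6=-4
after add $t2, $t2, 3: $t2=0+3=3
cmp $t2, 21  (cmp 3,21)
blt L1: taken
after sub $t3, $t3, 8: $t3=(-4)-8=-12
after xor $t3, $t3, $t4: $t3=(-12)^6=-14
after add $t2, $t2, 3: $t2=3+3=6
cmp $t2, 21  (cmp 6,21)
blt L1: taken
after sub $t3, $t3, 8: $t3=(-14)-8=-22
after xor $t3, $t3, $t4: $t3=(-22)^6=-20
after add $t2, $t2, 3: $t2=6+3=9
cmp $t2, 21  (cmp 9,21)
blt L1: taken
after sub $t3, $t3, 8: $t3=(-20)-8=-28
after xor $t3, $t3, $t4: $t3=(-28)^6=-30
after add $t2, $t2, 3: $t2=9+3=12
cmp $t2, 21  (cmp 12,21)
blt L1: taken
after sub $t3, $t3, 8: $t3=(-30)-8=-38
after xor $t3, $t3, $t4: $t3=(-38)^6=-36
after add $t2, $t2, 3: $t2=12+3=15
cmp $t2, 21  (cmp 15,21)
blt L1: taken
after sub $t3, $t3, 8: $t3=(-36)-8=-44
after xor $t3, $t3, $t4: $t3=(-44)^6=-46
after add $t2, $t2, 3: $t2=15+3=18
cmp $t2, 21  (cmp 18,21)
blt L1: taken
after sub $t3, $t3, 8: $t3=(-46)-8=-54
after xor $t3, $t3, $t4: $t3=(-54)^6=-52
after add $t2, $t2, 3: $t2=18+3=21
cmp $t2, 21  (cmp 21,21)
blt L1: not taken
halt.
Total executed instructions: 39.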